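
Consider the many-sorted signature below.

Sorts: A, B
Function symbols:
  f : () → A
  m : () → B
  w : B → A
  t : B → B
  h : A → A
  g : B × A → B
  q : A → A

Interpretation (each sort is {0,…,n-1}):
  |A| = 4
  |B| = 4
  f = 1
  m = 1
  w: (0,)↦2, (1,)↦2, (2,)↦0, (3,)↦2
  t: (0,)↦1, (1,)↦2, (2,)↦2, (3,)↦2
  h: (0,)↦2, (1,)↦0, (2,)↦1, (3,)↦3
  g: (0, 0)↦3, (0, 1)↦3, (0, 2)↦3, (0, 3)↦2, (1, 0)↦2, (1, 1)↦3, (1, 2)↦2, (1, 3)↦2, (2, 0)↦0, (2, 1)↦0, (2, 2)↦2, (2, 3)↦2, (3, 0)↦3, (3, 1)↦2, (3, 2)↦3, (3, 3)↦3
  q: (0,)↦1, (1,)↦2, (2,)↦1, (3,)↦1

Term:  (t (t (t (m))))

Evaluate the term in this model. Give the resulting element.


value = 2

  m = 1
  (t (m)) = t(1,) = 2
  (t (t (m))) = t(2,) = 2
  (t (t (t (m)))) = t(2,) = 2


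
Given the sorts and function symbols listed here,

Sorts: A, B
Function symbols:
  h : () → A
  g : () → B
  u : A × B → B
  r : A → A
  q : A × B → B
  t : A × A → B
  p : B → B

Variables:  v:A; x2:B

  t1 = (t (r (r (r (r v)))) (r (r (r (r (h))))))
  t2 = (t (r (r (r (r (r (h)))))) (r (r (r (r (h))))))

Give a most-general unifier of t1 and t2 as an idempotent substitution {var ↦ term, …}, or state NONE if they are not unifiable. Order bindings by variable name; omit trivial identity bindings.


{v ↦ (r (h))}


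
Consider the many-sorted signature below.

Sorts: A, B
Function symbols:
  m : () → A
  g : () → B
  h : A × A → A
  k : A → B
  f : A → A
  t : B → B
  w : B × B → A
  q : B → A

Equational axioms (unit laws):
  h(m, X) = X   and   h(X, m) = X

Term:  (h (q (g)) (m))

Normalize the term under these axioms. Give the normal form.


1. (h (q (g)) (m))  →  (q (g))

normal form = (q (g))


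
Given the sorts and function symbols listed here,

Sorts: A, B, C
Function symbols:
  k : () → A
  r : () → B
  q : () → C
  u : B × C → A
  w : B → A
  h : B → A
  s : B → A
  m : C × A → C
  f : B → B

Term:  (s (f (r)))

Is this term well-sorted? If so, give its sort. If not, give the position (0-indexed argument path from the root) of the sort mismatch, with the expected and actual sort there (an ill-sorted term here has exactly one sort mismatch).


well-sorted; sort = A

    (r) : B
  (f (r)) : B
(s (f (r))) : A


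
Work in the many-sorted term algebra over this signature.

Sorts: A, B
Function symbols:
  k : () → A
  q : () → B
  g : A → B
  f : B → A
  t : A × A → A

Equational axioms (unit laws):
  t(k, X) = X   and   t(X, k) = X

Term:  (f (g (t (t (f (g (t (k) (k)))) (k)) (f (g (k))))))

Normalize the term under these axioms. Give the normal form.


normal form = (f (g (t (f (g (k))) (f (g (k))))))

1. (f (g (t (t (f (g (t (k) (k)))) (k)) (f (g (k))))))  →  (f (g (t (f (g (t (k) (k)))) (f (g (k))))))
2. (f (g (t (f (g (t (k) (k)))) (f (g (k))))))  →  (f (g (t (f (g (k))) (f (g (k))))))


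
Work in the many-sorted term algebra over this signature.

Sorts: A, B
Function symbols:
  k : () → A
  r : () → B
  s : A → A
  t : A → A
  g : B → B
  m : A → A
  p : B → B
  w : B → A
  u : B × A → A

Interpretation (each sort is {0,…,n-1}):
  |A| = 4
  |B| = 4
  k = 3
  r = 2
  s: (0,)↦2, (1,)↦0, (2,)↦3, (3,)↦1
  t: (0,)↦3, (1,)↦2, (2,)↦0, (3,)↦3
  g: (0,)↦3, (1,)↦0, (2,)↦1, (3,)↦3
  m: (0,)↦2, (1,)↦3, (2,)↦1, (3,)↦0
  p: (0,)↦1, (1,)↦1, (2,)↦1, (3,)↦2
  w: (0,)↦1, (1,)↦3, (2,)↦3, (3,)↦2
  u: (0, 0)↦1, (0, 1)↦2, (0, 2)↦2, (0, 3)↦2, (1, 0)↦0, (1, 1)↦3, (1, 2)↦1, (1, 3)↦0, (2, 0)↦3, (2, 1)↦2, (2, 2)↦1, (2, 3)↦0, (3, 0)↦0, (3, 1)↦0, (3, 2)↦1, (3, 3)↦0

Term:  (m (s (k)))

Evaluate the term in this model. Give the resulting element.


value = 3

  k = 3
  (s (k)) = s(3,) = 1
  (m (s (k))) = m(1,) = 3


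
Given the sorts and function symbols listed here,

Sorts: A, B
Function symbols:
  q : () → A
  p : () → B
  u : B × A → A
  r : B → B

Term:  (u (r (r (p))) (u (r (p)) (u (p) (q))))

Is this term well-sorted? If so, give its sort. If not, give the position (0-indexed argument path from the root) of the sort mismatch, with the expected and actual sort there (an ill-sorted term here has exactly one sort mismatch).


      (p) : B
    (r (p)) : B
  (r (r (p))) : B
      (p) : B
    (r (p)) : B
      (p) : B
      (q) : A
    (u (p) (q)) : A
  (u (r (p)) (u (p) (q))) : A
(u (r (r (p))) (u (r (p)) (u (p) (q)))) : A

well-sorted; sort = A


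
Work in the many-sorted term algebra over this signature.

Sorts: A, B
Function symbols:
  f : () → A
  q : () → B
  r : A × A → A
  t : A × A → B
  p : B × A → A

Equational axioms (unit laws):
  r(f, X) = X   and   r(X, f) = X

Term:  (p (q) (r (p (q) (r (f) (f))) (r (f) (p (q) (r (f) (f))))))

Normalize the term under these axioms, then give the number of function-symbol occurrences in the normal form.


size = 9

1. (p (q) (r (p (q) (r (f) (f))) (r (f) (p (q) (r (f) (f))))))  →  (p (q) (r (p (q) (f)) (r (f) (p (q) (r (f) (f))))))
2. (p (q) (r (p (q) (f)) (r (f) (p (q) (r (f) (f))))))  →  (p (q) (r (p (q) (f)) (p (q) (r (f) (f)))))
3. (p (q) (r (p (q) (f)) (p (q) (r (f) (f)))))  →  (p (q) (r (p (q) (f)) (p (q) (f))))
normal form: (p (q) (r (p (q) (f)) (p (q) (f))))


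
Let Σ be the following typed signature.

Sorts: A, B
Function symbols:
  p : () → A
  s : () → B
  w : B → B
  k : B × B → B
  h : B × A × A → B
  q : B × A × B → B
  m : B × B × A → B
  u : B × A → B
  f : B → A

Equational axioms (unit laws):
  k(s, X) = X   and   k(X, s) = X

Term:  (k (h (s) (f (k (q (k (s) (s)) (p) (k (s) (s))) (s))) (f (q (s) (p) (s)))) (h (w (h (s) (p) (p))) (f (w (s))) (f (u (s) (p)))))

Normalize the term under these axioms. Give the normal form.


normal form = (k (h (s) (f (q (s) (p) (s))) (f (q (s) (p) (s)))) (h (w (h (s) (p) (p))) (f (w (s))) (f (u (s) (p)))))

1. (k (h (s) (f (k (q (k (s) (s)) (p) (k (s) (s))) (s))) (f (q (s) (p) (s)))) (h (w (h (s) (p) (p))) (f (w (s))) (f (u (s) (p)))))  →  (k (h (s) (f (q (k (s) (s)) (p) (k (s) (s)))) (f (q (s) (p) (s)))) (h (w (h (s) (p) (p))) (f (w (s))) (f (u (s) (p)))))
2. (k (h (s) (f (q (k (s) (s)) (p) (k (s) (s)))) (f (q (s) (p) (s)))) (h (w (h (s) (p) (p))) (f (w (s))) (f (u (s) (p)))))  →  (k (h (s) (f (q (s) (p) (k (s) (s)))) (f (q (s) (p) (s)))) (h (w (h (s) (p) (p))) (f (w (s))) (f (u (s) (p)))))
3. (k (h (s) (f (q (s) (p) (k (s) (s)))) (f (q (s) (p) (s)))) (h (w (h (s) (p) (p))) (f (w (s))) (f (u (s) (p)))))  →  (k (h (s) (f (q (s) (p) (s))) (f (q (s) (p) (s)))) (h (w (h (s) (p) (p))) (f (w (s))) (f (u (s) (p)))))


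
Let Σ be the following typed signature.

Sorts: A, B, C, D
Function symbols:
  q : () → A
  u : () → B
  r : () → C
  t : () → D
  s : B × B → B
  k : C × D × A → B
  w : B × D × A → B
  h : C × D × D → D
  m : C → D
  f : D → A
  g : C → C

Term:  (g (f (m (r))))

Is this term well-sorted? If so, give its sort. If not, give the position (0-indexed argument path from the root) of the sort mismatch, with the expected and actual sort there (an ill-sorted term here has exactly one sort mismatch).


      (r) : C
    (m (r)) : D
  (f (m (r))) : A
(g (f (m (r)))) : ✗ arg 0 at [0] has sort A, expected C

ill-sorted at position [0]: expected C, got A


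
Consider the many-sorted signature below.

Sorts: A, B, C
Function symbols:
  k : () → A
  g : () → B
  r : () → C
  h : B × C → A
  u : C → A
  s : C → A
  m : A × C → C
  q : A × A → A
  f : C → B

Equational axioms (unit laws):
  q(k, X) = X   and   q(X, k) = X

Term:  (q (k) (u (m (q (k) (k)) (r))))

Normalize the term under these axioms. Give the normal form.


normal form = (u (m (k) (r)))

1. (q (k) (u (m (q (k) (k)) (r))))  →  (u (m (q (k) (k)) (r)))
2. (u (m (q (k) (k)) (r)))  →  (u (m (k) (r)))


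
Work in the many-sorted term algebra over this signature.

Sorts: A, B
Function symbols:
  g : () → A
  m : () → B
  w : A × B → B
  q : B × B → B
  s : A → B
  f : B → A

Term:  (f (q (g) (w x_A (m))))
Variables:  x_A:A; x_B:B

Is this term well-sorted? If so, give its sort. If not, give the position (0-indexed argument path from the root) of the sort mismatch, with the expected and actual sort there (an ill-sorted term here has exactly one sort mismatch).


ill-sorted at position [0, 0]: expected B, got A

    (g) : A
      x_A : A
      (m) : B
    (w x_A (m)) : B
  (q (g) (w x_A (m))) : ✗ arg 0 at [0, 0] has sort A, expected B


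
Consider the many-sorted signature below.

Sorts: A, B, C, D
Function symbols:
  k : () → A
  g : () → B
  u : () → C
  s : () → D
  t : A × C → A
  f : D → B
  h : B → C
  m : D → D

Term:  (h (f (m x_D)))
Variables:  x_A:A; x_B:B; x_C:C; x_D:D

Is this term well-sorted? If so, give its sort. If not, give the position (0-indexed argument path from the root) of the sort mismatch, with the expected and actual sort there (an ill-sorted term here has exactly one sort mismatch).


well-sorted; sort = C

      x_D : D
    (m x_D) : D
  (f (m x_D)) : B
(h (f (m x_D))) : C


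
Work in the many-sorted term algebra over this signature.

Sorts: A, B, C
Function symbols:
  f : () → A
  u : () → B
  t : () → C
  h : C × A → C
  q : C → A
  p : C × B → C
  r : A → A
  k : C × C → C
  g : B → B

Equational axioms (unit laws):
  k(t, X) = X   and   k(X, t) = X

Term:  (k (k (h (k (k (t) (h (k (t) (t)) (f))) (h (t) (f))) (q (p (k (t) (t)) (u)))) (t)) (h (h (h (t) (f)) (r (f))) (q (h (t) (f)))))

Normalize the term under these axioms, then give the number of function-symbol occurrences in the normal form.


1. (k (k (h (k (k (t) (h (k (t) (t)) (f))) (h (t) (f))) (q (p (k (t) (t)) (u)))) (t)) (h (h (h (t) (f)) (r (f))) (q (h (t) (f)))))  →  (k (h (k (k (t) (h (k (t) (t)) (f))) (h (t) (f))) (q (p (k (t) (t)) (u)))) (h (h (h (t) (f)) (r (f))) (q (h (t) (f)))))
2. (k (h (k (k (t) (h (k (t) (t)) (f))) (h (t) (f))) (q (p (k (t) (t)) (u)))) (h (h (h (t) (f)) (r (f))) (q (h (t) (f)))))  →  (k (h (k (h (k (t) (t)) (f)) (h (t) (f))) (q (p (k (t) (t)) (u)))) (h (h (h (t) (f)) (r (f))) (q (h (t) (f)))))
3. (k (h (k (h (k (t) (t)) (f)) (h (t) (f))) (q (p (k (t) (t)) (u)))) (h (h (h (t) (f)) (r (f))) (q (h (t) (f)))))  →  (k (h (k (h (t) (f)) (h (t) (f))) (q (p (k (t) (t)) (u)))) (h (h (h (t) (f)) (r (f))) (q (h (t) (f)))))
4. (k (h (k (h (t) (f)) (h (t) (f))) (q (p (k (t) (t)) (u)))) (h (h (h (t) (f)) (r (f))) (q (h (t) (f)))))  →  (k (h (k (h (t) (f)) (h (t) (f))) (q (p (t) (u)))) (h (h (h (t) (f)) (r (f))) (q (h (t) (f)))))
normal form: (k (h (k (h (t) (f)) (h (t) (f))) (q (p (t) (u)))) (h (h (h (t) (f)) (r (f))) (q (h (t) (f)))))

size = 24


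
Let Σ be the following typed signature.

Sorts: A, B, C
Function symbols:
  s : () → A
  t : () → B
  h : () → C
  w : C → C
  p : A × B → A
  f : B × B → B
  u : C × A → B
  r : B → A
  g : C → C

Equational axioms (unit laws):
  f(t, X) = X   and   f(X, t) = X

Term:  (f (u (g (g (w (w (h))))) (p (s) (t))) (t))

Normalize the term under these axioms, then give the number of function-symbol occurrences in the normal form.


1. (f (u (g (g (w (w (h))))) (p (s) (t))) (t))  →  (u (g (g (w (w (h))))) (p (s) (t)))
normal form: (u (g (g (w (w (h))))) (p (s) (t)))

size = 9


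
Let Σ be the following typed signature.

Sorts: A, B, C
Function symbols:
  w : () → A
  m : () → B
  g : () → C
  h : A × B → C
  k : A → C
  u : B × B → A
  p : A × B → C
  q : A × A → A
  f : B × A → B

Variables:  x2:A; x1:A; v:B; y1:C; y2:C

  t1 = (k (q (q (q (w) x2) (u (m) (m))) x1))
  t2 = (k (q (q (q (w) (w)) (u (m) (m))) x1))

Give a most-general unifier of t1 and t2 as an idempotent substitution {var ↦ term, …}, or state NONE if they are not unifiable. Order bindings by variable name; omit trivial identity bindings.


{x2 ↦ (w)}


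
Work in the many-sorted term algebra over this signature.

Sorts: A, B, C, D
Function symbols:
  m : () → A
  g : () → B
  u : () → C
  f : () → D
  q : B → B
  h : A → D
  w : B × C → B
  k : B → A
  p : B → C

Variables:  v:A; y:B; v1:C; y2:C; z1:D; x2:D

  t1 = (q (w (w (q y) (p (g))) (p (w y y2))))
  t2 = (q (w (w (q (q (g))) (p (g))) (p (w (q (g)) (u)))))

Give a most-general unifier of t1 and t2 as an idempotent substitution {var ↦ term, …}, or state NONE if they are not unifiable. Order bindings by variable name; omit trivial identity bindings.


{y ↦ (q (g)), y2 ↦ (u)}


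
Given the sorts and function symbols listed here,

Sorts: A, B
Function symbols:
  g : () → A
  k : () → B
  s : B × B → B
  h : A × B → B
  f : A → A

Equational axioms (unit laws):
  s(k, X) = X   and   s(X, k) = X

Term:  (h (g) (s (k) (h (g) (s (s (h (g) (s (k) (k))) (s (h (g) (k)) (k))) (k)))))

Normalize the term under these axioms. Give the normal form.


1. (h (g) (s (k) (h (g) (s (s (h (g) (s (k) (k))) (s (h (g) (k)) (k))) (k)))))  →  (h (g) (h (g) (s (s (h (g) (s (k) (k))) (s (h (g) (k)) (k))) (k))))
2. (h (g) (h (g) (s (s (h (g) (s (k) (k))) (s (h (g) (k)) (k))) (k))))  →  (h (g) (h (g) (s (h (g) (s (k) (k))) (s (h (g) (k)) (k)))))
3. (h (g) (h (g) (s (h (g) (s (k) (k))) (s (h (g) (k)) (k)))))  →  (h (g) (h (g) (s (h (g) (k)) (s (h (g) (k)) (k)))))
4. (h (g) (h (g) (s (h (g) (k)) (s (h (g) (k)) (k)))))  →  (h (g) (h (g) (s (h (g) (k)) (h (g) (k)))))

normal form = (h (g) (h (g) (s (h (g) (k)) (h (g) (k)))))


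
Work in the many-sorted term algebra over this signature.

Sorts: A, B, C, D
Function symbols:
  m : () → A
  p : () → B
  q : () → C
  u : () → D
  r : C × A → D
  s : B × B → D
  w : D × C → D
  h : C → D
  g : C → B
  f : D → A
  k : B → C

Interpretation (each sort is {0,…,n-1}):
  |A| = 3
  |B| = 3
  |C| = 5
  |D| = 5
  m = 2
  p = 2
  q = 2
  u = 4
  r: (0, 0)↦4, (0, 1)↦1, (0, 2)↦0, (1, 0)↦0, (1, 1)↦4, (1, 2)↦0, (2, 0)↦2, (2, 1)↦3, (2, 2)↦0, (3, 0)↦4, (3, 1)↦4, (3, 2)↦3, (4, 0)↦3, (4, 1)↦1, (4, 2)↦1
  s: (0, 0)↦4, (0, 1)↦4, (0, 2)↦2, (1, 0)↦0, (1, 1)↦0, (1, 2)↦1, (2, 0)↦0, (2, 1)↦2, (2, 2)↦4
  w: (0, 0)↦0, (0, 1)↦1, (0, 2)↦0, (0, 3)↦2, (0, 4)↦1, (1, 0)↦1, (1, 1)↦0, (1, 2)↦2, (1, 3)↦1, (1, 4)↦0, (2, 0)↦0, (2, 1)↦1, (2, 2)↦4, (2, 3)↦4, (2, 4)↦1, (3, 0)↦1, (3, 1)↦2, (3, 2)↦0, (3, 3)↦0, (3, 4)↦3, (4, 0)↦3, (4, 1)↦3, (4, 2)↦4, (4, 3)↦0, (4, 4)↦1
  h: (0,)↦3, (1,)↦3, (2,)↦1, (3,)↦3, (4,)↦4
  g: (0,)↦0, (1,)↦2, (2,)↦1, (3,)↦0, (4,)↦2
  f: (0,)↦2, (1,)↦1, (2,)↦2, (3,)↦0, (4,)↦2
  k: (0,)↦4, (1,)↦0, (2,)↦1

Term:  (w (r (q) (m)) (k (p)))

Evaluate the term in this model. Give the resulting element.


  q = 2
  m = 2
  (r (q) (m)) = r(2, 2) = 0
  p = 2
  (k (p)) = k(2,) = 1
  (w (r (q) (m)) (k (p))) = w(0, 1) = 1

value = 1


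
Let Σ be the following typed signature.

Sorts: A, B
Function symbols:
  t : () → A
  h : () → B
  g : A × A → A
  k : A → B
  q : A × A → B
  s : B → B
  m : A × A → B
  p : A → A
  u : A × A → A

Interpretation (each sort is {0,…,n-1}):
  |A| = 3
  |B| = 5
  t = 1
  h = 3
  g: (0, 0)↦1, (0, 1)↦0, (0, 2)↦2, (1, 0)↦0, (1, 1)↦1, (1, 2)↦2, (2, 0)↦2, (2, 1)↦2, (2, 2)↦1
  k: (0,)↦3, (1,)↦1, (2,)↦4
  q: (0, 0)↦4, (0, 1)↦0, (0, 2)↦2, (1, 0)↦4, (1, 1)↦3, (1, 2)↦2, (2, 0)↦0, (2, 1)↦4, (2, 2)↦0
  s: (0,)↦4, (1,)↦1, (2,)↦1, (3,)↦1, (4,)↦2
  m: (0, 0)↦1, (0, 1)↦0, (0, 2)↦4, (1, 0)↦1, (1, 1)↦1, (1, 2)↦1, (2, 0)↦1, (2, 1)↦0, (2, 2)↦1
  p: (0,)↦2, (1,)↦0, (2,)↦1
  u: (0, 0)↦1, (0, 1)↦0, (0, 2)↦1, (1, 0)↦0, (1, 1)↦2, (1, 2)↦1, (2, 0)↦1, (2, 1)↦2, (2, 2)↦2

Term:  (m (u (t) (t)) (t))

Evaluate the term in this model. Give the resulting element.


  t = 1
  t = 1
  (u (t) (t)) = u(1, 1) = 2
  t = 1
  (m (u (t) (t)) (t)) = m(2, 1) = 0

value = 0


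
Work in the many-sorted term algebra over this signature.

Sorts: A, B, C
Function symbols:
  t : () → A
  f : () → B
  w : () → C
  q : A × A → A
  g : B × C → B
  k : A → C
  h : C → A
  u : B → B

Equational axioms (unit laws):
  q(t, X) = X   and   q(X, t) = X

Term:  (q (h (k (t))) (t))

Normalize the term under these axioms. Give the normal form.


normal form = (h (k (t)))

1. (q (h (k (t))) (t))  →  (h (k (t)))


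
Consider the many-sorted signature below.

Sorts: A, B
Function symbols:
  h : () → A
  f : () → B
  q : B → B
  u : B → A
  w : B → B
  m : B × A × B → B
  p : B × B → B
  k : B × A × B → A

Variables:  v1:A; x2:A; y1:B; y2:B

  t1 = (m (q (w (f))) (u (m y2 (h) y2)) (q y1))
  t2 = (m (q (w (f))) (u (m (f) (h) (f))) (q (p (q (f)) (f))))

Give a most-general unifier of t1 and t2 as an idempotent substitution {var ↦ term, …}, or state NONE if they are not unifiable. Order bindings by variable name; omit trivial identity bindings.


{y1 ↦ (p (q (f)) (f)), y2 ↦ (f)}


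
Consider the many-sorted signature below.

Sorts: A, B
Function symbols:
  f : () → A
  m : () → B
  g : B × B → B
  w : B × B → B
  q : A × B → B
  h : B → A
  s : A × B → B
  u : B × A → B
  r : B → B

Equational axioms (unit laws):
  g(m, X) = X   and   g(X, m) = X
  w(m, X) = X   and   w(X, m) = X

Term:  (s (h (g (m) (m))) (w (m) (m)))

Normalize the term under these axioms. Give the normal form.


normal form = (s (h (m)) (m))

1. (s (h (g (m) (m))) (w (m) (m)))  →  (s (h (m)) (w (m) (m)))
2. (s (h (m)) (w (m) (m)))  →  (s (h (m)) (m))


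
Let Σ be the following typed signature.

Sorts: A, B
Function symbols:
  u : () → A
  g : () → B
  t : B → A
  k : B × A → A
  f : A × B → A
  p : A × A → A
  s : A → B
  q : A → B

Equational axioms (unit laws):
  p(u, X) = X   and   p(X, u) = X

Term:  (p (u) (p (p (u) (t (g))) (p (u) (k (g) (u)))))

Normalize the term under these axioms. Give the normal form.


1. (p (u) (p (p (u) (t (g))) (p (u) (k (g) (u)))))  →  (p (p (u) (t (g))) (p (u) (k (g) (u))))
2. (p (p (u) (t (g))) (p (u) (k (g) (u))))  →  (p (t (g)) (p (u) (k (g) (u))))
3. (p (t (g)) (p (u) (k (g) (u))))  →  (p (t (g)) (k (g) (u)))

normal form = (p (t (g)) (k (g) (u)))


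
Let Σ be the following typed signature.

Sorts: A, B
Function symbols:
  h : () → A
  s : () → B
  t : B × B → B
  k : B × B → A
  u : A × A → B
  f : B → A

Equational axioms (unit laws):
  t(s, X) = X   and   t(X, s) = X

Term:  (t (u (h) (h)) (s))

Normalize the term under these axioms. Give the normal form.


1. (t (u (h) (h)) (s))  →  (u (h) (h))

normal form = (u (h) (h))


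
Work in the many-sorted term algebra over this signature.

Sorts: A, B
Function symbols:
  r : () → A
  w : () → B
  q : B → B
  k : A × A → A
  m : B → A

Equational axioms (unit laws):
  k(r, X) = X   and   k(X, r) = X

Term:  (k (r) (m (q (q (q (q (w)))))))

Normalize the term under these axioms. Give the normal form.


normal form = (m (q (q (q (q (w))))))

1. (k (r) (m (q (q (q (q (w)))))))  →  (m (q (q (q (q (w))))))


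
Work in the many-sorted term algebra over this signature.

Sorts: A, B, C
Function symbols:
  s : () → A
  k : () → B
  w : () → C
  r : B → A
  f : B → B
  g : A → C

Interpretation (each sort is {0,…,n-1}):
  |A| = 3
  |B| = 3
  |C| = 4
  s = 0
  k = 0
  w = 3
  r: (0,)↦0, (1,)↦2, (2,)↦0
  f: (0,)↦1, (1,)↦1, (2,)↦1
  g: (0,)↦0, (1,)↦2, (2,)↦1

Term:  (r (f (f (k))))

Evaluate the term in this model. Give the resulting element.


value = 2

  k = 0
  (f (k)) = f(0,) = 1
  (f (f (k))) = f(1,) = 1
  (r (f (f (k)))) = r(1,) = 2


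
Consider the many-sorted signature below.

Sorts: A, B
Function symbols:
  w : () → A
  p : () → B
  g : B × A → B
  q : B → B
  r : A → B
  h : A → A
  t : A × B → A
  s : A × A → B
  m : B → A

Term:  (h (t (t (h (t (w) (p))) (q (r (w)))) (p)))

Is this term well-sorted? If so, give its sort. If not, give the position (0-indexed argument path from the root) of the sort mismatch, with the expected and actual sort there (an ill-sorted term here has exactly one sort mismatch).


          (w) : A
          (p) : B
        (t (w) (p)) : A
      (h (t (w) (p))) : A
          (w) : A
        (r (w)) : B
      (q (r (w))) : B
    (t (h (t (w) (p))) (q (r (w)))) : A
    (p) : B
  (t (t (h (t (w) (p))) (q (r (w)))) (p)) : A
(h (t (t (h (t (w) (p))) (q (r (w)))) (p))) : A

well-sorted; sort = A


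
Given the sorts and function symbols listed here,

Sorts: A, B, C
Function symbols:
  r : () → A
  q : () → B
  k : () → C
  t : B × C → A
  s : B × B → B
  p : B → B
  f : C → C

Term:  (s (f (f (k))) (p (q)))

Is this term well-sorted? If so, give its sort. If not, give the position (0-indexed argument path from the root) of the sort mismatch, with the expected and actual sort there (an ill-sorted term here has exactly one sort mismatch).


ill-sorted at position [0]: expected B, got C

      (k) : C
    (f (k)) : C
  (f (f (k))) : C
    (q) : B
  (p (q)) : B
(s (f (f (k))) (p (q))) : ✗ arg 0 at [0] has sort C, expected B


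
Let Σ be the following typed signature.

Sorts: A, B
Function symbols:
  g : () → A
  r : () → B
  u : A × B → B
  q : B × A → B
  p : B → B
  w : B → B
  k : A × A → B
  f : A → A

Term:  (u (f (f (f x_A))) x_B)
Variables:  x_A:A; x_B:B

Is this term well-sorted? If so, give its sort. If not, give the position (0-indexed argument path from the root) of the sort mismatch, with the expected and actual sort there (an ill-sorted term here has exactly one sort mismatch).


        x_A : A
      (f x_A) : A
    (f (f x_A)) : A
  (f (f (f x_A))) : A
  x_B : B
(u (f (f (f x_A))) x_B) : B

well-sorted; sort = B


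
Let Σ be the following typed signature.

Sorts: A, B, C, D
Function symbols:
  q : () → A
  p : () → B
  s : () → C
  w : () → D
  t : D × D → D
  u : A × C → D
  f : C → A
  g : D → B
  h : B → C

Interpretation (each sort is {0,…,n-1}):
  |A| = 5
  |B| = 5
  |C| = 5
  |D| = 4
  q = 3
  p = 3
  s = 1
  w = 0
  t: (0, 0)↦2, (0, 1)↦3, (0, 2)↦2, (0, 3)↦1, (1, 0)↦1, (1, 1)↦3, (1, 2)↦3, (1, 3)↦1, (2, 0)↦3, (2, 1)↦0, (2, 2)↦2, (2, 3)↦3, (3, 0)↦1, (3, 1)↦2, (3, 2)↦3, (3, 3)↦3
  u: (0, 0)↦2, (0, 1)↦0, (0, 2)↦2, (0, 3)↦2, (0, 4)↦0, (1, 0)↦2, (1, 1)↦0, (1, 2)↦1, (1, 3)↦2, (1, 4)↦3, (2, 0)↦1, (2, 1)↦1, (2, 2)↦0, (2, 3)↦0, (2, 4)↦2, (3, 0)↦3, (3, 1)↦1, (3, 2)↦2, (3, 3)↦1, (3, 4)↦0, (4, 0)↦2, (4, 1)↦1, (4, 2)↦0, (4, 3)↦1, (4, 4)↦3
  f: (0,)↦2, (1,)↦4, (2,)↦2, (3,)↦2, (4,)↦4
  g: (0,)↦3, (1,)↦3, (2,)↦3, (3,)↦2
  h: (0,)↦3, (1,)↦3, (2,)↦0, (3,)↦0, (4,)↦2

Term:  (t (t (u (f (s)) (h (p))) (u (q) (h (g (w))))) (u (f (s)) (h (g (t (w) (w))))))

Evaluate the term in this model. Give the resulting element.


  s = 1
  (f (s)) = f(1,) = 4
  p = 3
  (h (p)) = h(3,) = 0
  (u (f (s)) (h (p))) = u(4, 0) = 2
  q = 3
  w = 0
  (g (w)) = g(0,) = 3
  (h (g (w))) = h(3,) = 0
  (u (q) (h (g (w)))) = u(3, 0) = 3
  (t (u (f (s)) (h (p))) (u (q) (h (g (w))))) = t(2, 3) = 3
  s = 1
  (f (s)) = f(1,) = 4
  w = 0
  w = 0
  (t (w) (w)) = t(0, 0) = 2
  (g (t (w) (w))) = g(2,) = 3
  (h (g (t (w) (w)))) = h(3,) = 0
  (u (f (s)) (h (g (t (w) (w))))) = u(4, 0) = 2
  (t (t (u (f (s)) (h (p))) (u (q) (h (g (w))))) (u (f (s)) (h (g (t (w) (w)))))) = t(3, 2) = 3

value = 3


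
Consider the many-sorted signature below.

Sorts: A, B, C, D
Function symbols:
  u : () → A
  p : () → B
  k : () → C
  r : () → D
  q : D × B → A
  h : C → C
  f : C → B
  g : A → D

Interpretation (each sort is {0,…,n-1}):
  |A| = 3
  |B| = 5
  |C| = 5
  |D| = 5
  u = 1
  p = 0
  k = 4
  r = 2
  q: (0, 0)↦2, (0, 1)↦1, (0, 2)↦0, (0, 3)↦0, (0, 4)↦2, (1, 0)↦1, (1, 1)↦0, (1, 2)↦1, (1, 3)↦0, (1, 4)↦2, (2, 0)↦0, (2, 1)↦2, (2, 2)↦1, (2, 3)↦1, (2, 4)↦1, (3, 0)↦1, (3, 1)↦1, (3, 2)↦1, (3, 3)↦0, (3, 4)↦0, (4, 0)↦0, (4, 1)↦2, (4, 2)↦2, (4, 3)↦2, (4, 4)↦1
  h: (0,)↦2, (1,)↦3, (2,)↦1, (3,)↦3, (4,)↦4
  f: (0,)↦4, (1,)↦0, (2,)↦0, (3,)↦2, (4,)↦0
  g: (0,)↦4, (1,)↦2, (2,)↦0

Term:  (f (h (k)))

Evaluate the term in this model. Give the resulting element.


value = 0

  k = 4
  (h (k)) = h(4,) = 4
  (f (h (k))) = f(4,) = 0


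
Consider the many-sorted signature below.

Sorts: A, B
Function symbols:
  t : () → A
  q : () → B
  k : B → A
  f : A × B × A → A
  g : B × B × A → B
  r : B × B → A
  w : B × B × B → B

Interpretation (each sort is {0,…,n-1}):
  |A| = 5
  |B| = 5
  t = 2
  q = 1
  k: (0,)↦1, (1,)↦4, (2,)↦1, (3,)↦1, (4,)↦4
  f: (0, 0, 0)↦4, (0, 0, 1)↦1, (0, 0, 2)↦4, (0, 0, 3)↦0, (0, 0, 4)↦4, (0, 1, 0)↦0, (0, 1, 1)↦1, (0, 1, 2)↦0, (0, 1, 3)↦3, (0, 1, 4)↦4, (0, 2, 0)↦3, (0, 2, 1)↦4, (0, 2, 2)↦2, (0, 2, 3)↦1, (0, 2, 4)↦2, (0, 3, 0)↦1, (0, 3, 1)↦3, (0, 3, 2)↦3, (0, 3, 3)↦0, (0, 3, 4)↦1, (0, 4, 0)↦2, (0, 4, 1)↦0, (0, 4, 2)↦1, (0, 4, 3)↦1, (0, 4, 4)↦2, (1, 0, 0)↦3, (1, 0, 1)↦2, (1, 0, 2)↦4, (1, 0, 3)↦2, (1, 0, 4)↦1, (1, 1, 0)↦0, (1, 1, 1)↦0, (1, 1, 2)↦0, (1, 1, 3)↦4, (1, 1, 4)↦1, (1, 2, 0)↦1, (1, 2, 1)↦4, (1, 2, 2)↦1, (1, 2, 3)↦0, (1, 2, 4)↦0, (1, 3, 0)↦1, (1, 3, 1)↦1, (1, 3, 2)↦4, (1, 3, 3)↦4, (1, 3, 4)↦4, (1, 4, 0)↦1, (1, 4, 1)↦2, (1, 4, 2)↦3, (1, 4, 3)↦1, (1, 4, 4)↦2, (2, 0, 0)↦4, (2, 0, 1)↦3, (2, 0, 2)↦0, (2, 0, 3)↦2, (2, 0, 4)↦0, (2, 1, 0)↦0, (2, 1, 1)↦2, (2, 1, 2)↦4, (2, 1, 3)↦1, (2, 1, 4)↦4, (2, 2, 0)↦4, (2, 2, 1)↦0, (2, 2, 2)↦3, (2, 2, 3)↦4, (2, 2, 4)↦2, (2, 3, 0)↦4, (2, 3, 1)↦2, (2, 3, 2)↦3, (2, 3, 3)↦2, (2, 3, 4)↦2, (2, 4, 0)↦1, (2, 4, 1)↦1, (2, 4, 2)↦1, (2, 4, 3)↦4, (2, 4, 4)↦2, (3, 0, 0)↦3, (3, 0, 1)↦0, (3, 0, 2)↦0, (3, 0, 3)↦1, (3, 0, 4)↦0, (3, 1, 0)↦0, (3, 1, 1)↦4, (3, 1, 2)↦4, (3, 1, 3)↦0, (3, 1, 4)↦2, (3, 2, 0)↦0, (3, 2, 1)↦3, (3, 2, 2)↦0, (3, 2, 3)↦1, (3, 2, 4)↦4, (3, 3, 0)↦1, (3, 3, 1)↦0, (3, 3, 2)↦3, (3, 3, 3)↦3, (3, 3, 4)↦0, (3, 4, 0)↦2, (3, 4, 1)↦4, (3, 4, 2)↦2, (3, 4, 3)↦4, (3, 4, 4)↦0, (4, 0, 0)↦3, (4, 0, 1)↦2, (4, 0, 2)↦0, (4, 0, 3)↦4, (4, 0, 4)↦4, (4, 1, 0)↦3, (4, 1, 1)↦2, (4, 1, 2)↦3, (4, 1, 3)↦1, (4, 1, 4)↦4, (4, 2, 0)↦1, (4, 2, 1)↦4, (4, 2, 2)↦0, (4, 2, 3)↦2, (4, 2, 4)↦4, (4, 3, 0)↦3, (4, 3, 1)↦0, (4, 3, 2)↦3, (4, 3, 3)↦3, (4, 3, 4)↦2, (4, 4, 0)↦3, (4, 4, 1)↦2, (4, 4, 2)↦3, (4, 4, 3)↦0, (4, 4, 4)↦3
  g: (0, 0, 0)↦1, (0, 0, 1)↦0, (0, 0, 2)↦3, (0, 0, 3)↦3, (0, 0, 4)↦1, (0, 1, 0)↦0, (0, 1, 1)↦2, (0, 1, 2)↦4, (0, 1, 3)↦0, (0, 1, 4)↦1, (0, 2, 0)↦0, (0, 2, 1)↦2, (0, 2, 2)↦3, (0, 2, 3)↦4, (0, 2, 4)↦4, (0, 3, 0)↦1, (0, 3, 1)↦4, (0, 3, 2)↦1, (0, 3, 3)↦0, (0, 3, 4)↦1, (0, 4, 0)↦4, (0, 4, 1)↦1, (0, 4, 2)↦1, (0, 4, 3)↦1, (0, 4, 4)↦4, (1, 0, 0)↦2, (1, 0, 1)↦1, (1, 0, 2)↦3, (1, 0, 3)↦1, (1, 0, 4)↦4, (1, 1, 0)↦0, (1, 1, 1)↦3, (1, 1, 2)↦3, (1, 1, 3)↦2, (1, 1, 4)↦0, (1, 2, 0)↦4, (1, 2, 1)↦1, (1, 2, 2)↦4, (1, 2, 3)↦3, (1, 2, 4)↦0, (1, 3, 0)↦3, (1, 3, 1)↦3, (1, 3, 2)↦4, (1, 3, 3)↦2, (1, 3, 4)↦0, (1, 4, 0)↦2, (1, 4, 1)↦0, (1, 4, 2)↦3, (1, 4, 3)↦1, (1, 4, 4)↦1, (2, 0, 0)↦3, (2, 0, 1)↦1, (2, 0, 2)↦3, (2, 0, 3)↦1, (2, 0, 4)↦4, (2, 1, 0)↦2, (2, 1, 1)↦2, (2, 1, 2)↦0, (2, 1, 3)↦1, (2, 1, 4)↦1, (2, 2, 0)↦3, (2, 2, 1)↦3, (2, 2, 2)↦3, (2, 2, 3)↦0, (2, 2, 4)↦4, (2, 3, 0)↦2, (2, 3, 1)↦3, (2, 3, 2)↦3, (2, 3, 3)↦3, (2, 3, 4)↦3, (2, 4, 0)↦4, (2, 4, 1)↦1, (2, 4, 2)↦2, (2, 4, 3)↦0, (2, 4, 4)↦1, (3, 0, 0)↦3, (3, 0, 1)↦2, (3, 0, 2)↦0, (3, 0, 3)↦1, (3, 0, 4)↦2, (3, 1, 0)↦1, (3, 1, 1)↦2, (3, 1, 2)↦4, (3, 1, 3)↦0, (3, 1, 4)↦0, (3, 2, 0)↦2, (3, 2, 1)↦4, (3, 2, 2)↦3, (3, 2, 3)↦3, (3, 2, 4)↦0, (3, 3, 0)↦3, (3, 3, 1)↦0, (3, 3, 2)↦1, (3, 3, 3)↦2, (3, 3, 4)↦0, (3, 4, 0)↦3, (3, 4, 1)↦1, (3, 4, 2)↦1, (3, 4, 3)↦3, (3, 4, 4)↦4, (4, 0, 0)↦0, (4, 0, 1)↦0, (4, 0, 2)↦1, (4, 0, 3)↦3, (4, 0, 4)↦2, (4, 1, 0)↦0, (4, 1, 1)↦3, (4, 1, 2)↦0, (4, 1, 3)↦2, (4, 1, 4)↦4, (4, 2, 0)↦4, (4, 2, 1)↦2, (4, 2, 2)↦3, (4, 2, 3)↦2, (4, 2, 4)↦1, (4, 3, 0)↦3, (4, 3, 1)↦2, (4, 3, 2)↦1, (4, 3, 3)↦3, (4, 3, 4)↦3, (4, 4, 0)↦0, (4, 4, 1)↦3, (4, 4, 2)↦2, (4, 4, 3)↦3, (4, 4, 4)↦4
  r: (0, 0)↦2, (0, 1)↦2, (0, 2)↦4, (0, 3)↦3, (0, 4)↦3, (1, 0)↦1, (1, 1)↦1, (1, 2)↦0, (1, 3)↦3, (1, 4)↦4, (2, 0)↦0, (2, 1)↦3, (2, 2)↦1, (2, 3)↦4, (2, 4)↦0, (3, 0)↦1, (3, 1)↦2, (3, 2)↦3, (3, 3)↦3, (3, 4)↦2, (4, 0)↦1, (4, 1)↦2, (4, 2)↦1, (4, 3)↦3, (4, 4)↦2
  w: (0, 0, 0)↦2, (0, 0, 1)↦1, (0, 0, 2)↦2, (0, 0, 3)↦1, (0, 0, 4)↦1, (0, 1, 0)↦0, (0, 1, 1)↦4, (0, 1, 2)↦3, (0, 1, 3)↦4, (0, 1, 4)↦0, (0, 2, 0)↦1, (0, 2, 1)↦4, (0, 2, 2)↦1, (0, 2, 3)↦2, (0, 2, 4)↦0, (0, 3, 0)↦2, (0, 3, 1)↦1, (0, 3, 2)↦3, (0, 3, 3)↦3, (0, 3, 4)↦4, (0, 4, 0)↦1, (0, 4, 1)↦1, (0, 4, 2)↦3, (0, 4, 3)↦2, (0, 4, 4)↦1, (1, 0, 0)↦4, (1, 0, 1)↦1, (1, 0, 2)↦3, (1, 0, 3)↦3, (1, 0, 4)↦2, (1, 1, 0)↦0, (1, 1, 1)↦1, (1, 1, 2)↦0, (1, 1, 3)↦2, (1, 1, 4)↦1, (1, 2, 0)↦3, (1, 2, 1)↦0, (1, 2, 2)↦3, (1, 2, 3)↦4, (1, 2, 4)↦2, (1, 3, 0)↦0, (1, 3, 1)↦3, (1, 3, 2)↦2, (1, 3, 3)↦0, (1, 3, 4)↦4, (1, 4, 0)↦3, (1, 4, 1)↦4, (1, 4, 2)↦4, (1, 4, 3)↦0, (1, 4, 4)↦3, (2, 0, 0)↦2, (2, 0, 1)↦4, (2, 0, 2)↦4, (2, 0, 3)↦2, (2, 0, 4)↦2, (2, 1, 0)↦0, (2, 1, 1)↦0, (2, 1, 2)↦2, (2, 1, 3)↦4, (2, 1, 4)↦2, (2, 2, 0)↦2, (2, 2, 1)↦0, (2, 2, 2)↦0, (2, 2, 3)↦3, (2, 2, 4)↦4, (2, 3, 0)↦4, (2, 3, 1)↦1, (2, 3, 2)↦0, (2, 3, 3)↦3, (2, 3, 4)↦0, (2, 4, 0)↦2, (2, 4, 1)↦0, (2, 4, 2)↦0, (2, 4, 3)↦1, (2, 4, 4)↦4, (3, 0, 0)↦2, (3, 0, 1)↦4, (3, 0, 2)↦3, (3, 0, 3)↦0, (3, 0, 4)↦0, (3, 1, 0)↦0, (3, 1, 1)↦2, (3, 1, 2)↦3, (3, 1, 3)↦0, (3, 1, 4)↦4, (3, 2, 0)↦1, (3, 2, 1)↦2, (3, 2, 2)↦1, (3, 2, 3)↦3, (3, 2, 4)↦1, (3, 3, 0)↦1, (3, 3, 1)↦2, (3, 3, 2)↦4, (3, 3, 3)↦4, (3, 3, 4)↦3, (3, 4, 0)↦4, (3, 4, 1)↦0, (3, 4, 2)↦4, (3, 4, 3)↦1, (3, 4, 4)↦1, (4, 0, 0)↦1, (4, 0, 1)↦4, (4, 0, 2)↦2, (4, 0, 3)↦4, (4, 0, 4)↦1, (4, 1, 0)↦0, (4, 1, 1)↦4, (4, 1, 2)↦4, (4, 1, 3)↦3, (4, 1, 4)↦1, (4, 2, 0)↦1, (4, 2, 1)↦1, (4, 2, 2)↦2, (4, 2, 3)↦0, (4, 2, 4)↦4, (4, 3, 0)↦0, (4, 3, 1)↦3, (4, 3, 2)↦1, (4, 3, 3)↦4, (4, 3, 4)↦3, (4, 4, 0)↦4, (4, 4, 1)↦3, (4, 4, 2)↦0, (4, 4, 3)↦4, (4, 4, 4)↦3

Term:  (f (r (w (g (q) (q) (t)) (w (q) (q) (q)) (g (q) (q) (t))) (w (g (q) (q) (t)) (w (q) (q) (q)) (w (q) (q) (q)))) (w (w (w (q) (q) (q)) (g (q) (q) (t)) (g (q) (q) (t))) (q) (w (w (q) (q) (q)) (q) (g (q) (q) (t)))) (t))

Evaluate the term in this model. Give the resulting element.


  q = 1
  q = 1
  t = 2
  (g (q) (q) (t)) = g(1, 1, 2) = 3
  q = 1
  q = 1
  q = 1
  (w (q) (q) (q)) = w(1, 1, 1) = 1
  q = 1
  q = 1
  t = 2
  (g (q) (q) (t)) = g(1, 1, 2) = 3
  (w (g (q) (q) (t)) (w (q) (q) (q)) (g (q) (q) (t))) = w(3, 1, 3) = 0
  q = 1
  q = 1
  t = 2
  (g (q) (q) (t)) = g(1, 1, 2) = 3
  q = 1
  q = 1
  q = 1
  (w (q) (q) (q)) = w(1, 1, 1) = 1
  q = 1
  q = 1
  q = 1
  (w (q) (q) (q)) = w(1, 1, 1) = 1
  (w (g (q) (q) (t)) (w (q) (q) (q)) (w (q) (q) (q))) = w(3, 1, 1) = 2
  (r (w (g (q) (q) (t)) (w (q) (q) (q)) (g (q) (q) (t))) (w (g (q) (q) (t)) (w (q) (q) (q)) (w (q) (q) (q)))) = r(0, 2) = 4
  q = 1
  q = 1
  q = 1
  (w (q) (q) (q)) = w(1, 1, 1) = 1
  q = 1
  q = 1
  t = 2
  (g (q) (q) (t)) = g(1, 1, 2) = 3
  q = 1
  q = 1
  t = 2
  (g (q) (q) (t)) = g(1, 1, 2) = 3
  (w (w (q) (q) (q)) (g (q) (q) (t)) (g (q) (q) (t))) = w(1, 3, 3) = 0
  q = 1
  q = 1
  q = 1
  q = 1
  (w (q) (q) (q)) = w(1, 1, 1) = 1
  q = 1
  q = 1
  q = 1
  t = 2
  (g (q) (q) (t)) = g(1, 1, 2) = 3
  (w (w (q) (q) (q)) (q) (g (q) (q) (t))) = w(1, 1, 3) = 2
  (w (w (w (q) (q) (q)) (g (q) (q) (t)) (g (q) (q) (t))) (q) (w (w (q) (q) (q)) (q) (g (q) (q) (t)))) = w(0, 1, 2) = 3
  t = 2
  (f (r (w (g (q) (q) (t)) (w (q) (q) (q)) (g (q) (q) (t))) (w (g (q) (q) (t)) (w (q) (q) (q)) (w (q) (q) (q)))) (w (w (w (q) (q) (q)) (g (q) (q) (t)) (g (q) (q) (t))) (q) (w (w (q) (q) (q)) (q) (g (q) (q) (t)))) (t)) = f(4, 3, 2) = 3

value = 3


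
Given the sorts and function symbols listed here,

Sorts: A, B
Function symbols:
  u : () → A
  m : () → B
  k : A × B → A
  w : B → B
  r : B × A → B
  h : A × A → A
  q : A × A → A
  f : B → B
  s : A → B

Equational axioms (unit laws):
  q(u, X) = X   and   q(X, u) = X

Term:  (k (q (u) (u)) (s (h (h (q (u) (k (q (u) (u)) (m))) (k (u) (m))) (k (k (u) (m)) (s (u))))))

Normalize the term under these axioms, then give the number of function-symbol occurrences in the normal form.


1. (k (q (u) (u)) (s (h (h (q (u) (k (q (u) (u)) (m))) (k (u) (m))) (k (k (u) (m)) (s (u))))))  →  (k (u) (s (h (h (q (u) (k (q (u) (u)) (m))) (k (u) (m))) (k (k (u) (m)) (s (u))))))
2. (k (u) (s (h (h (q (u) (k (q (u) (u)) (m))) (k (u) (m))) (k (k (u) (m)) (s (u))))))  →  (k (u) (s (h (h (k (q (u) (u)) (m)) (k (u) (m))) (k (k (u) (m)) (s (u))))))
3. (k (u) (s (h (h (k (q (u) (u)) (m)) (k (u) (m))) (k (k (u) (m)) (s (u))))))  →  (k (u) (s (h (h (k (u) (m)) (k (u) (m))) (k (k (u) (m)) (s (u))))))
normal form: (k (u) (s (h (h (k (u) (m)) (k (u) (m))) (k (k (u) (m)) (s (u))))))

size = 17


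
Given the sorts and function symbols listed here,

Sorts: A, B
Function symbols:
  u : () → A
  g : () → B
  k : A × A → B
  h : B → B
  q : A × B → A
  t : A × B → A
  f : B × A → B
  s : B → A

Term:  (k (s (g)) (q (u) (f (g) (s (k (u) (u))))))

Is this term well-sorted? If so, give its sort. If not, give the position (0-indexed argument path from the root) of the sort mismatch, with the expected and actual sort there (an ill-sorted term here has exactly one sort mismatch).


    (g) : B
  (s (g)) : A
    (u) : A
      (g) : B
          (u) : A
          (u) : A
        (k (u) (u)) : B
      (s (k (u) (u))) : A
    (f (g) (s (k (u) (u)))) : B
  (q (u) (f (g) (s (k (u) (u))))) : A
(k (s (g)) (q (u) (f (g) (s (k (u) (u)))))) : B

well-sorted; sort = B


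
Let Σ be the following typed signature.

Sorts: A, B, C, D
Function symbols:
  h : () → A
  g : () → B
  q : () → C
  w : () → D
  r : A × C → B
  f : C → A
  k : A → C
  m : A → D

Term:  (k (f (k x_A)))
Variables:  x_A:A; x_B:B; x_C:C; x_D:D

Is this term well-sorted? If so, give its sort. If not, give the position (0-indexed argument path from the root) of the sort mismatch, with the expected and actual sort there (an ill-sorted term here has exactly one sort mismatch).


      x_A : A
    (k x_A) : C
  (f (k x_A)) : A
(k (f (k x_A))) : C

well-sorted; sort = C


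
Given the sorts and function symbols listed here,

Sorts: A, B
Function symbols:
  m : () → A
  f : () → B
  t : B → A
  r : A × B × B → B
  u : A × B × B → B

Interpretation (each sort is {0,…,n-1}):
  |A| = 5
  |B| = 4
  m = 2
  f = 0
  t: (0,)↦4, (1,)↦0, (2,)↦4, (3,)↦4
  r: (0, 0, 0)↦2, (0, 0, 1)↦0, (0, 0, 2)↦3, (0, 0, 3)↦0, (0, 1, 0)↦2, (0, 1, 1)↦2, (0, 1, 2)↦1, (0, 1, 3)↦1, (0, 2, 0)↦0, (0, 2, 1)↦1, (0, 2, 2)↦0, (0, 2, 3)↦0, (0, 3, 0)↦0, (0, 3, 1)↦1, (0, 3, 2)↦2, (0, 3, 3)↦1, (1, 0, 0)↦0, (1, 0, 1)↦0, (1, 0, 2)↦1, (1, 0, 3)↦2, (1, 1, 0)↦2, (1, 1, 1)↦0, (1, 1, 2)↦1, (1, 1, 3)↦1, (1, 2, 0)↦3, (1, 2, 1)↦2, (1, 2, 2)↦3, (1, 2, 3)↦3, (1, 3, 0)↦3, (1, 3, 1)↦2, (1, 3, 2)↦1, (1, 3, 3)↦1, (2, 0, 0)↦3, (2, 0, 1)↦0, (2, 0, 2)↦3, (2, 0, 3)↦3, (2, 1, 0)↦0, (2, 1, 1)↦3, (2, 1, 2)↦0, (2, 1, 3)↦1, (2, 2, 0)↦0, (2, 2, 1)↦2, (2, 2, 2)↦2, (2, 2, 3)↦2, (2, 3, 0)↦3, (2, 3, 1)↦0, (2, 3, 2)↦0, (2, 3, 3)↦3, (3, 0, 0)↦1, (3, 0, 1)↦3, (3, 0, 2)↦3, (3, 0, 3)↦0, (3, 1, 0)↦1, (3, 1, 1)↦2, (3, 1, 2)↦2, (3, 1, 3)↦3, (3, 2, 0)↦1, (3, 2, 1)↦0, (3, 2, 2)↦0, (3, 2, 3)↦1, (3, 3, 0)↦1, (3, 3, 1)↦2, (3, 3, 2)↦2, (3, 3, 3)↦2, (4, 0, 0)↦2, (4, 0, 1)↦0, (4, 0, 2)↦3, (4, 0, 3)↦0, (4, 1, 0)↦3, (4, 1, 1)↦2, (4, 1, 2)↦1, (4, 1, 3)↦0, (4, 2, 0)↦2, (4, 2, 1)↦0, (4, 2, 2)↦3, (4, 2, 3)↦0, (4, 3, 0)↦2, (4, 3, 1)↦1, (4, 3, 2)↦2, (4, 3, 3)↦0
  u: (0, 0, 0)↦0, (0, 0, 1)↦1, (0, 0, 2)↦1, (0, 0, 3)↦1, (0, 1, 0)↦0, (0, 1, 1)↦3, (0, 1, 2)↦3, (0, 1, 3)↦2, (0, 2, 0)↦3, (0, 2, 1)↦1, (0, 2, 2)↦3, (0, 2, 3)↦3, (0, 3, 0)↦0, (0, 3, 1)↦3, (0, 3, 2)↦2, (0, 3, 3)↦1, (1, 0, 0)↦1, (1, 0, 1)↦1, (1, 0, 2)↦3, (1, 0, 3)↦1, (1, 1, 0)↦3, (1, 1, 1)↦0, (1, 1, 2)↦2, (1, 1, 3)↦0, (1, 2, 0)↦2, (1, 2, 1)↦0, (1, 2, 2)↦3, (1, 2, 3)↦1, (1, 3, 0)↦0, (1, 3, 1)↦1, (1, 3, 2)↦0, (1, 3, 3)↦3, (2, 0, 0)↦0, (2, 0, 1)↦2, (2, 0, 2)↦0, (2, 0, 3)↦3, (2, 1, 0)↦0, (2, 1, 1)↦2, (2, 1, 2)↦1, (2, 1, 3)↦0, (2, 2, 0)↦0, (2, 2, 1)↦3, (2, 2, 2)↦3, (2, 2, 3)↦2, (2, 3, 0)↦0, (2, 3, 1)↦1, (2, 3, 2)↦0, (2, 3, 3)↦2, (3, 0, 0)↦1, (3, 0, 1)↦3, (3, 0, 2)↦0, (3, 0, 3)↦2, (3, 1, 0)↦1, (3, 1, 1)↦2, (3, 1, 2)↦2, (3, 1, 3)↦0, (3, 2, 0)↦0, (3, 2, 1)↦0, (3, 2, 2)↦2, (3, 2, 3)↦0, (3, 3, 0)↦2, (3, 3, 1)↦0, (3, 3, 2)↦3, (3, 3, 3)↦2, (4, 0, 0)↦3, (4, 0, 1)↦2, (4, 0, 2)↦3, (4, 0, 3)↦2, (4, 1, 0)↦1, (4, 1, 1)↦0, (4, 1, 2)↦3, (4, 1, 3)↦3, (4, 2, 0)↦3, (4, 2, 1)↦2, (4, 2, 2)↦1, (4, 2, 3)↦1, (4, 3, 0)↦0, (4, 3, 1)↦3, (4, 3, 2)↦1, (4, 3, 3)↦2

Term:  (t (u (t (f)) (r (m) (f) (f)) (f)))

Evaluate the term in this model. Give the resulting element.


value = 4

  f = 0
  (t (f)) = t(0,) = 4
  m = 2
  f = 0
  f = 0
  (r (m) (f) (f)) = r(2, 0, 0) = 3
  f = 0
  (u (t (f)) (r (m) (f) (f)) (f)) = u(4, 3, 0) = 0
  (t (u (t (f)) (r (m) (f) (f)) (f))) = t(0,) = 4


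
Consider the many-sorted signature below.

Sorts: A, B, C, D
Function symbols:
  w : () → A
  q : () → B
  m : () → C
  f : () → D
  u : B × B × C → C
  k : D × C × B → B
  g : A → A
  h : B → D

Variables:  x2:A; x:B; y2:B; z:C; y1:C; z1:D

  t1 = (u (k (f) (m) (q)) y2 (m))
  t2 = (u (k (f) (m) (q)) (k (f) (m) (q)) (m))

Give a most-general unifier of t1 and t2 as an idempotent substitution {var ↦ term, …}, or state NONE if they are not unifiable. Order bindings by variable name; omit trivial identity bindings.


{y2 ↦ (k (f) (m) (q))}


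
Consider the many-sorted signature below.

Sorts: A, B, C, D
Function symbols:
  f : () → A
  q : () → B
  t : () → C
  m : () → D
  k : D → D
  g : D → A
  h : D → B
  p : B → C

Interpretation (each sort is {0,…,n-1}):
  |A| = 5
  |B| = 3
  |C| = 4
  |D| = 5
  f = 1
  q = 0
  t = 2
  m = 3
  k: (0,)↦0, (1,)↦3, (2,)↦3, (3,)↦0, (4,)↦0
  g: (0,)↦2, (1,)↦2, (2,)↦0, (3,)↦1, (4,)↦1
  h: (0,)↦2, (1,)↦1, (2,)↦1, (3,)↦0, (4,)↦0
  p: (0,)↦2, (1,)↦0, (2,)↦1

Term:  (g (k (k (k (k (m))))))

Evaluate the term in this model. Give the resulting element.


  m = 3
  (k (m)) = k(3,) = 0
  (k (k (m))) = k(0,) = 0
  (k (k (k (m)))) = k(0,) = 0
  (k (k (k (k (m))))) = k(0,) = 0
  (g (k (k (k (k (m)))))) = g(0,) = 2

value = 2


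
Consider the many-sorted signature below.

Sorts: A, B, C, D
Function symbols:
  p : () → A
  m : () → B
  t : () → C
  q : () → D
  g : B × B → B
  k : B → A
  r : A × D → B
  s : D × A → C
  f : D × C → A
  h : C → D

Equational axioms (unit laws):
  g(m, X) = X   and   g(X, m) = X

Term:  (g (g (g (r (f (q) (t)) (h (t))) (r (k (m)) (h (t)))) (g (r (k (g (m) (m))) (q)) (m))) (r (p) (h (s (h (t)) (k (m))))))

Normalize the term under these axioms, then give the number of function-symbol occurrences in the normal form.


size = 26

1. (g (g (g (r (f (q) (t)) (h (t))) (r (k (m)) (h (t)))) (g (r (k (g (m) (m))) (q)) (m))) (r (p) (h (s (h (t)) (k (m))))))  →  (g (g (g (r (f (q) (t)) (h (t))) (r (k (m)) (h (t)))) (r (k (g (m) (m))) (q))) (r (p) (h (s (h (t)) (k (m))))))
2. (g (g (g (r (f (q) (t)) (h (t))) (r (k (m)) (h (t)))) (r (k (g (m) (m))) (q))) (r (p) (h (s (h (t)) (k (m))))))  →  (g (g (g (r (f (q) (t)) (h (t))) (r (k (m)) (h (t)))) (r (k (m)) (q))) (r (p) (h (s (h (t)) (k (m))))))
normal form: (g (g (g (r (f (q) (t)) (h (t))) (r (k (m)) (h (t)))) (r (k (m)) (q))) (r (p) (h (s (h (t)) (k (m))))))
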